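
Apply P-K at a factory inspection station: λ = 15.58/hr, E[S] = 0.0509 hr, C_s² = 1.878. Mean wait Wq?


ρ = λ·E[S] = 15.58·0.0509 = 0.7930
E[S²] = E[S]²(1+C_s²) = 0.0509²·(1+1.878) = 0.007456
Wq = λ·E[S²]/(2(1−ρ)) = 15.58·0.007456/(2·0.2070) = 0.28063 hr

Final: 0.28063 hr


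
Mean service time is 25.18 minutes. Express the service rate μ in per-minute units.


μ = 1/(service time) in consistent units.
1 minute = 1 min, so μ = 1/25.18 = 0.03971 per minute

Final: 0.03971 /min


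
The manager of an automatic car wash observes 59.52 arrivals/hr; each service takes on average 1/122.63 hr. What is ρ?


ρ = λ/μ = 59.52/122.63 = 0.4854

Final: 0.4854


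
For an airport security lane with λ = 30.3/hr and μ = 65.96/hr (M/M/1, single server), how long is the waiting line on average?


ρ = 30.3/65.96 = 0.4594
Lq = ρ²/(1−ρ) = 0.2110/0.5406 = 0.3903

Final: 0.3903


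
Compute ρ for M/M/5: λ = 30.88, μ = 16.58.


ρ = λ/(cμ) = 30.88/(5·16.58) = 30.88/82.90 = 0.3725

Final: 0.3725


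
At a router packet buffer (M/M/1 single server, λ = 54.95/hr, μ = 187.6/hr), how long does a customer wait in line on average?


ρ = 54.95/187.6 = 0.2929
Wq = ρ/(μ−λ) = 0.2929/(187.6 − 54.95) = 0.2929/132.65 = 0.002208 hr

Final: 0.002208 hr


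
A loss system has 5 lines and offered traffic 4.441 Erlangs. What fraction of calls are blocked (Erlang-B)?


B(c,a) = (a^c/c!) / Σ_{k=0}^{c} a^k/k!
a^5/5! = 14.395363
Σ terms (k=0..5): 1.00000 + 4.44100 + 9.86124 + 14.59792 + 16.20734 + 14.39536 = 60.502871
B = 14.395363/60.502871 = 0.237929

Final: 0.237929


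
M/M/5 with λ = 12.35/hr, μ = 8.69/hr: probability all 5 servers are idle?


a = λ/μ = 12.35/8.69 = 1.4212; ρ = a/c = 0.2842
Σ_{k=0}^{4} a^k/k! (terms k=0..4) = 1.00000 + 1.42117 + 1.00987 + 0.47840 + 0.16997 = 4.07941
Tail: a^5/(5!(1−ρ)) = 5.79744/(120·0.7158) = 0.06750
P₀ = 1/(4.07941 + 0.06750) = 1/4.14691 = 0.241143

Final: 0.241143


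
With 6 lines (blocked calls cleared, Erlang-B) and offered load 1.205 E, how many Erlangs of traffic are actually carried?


B(6,1.205) = 0.001275 (Erlang-B)
Carried load = a(1 − B) = 1.205·(1 − 0.001275) = 1.205·0.998725 = 1.2035 E

Final: 1.2035 Erlangs


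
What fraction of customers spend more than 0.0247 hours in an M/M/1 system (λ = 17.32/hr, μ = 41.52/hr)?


W ~ Exponential(μ−λ) for M/M/1.
μ − λ = 41.52 − 17.32 = 24.2000
P(W > t) = e^{−(μ−λ)t} = e^{−0.5977} = 0.550053

Final: 0.550053


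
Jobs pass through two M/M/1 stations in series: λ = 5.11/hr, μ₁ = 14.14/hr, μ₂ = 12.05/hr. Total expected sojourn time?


Each node sees arrival rate λ = 5.11/hr (tandem ⇒ throughput preserved).
W₁ = 1/(μ₁−λ) = 1/(14.14−5.11) = 0.11074 hr
W₂ = 1/(μ₂−λ) = 1/(12.05−5.11) = 0.14409 hr
W_total = W₁ + W₂ = 0.11074 + 0.14409 = 0.25483 hr

Final: 0.25483 hr


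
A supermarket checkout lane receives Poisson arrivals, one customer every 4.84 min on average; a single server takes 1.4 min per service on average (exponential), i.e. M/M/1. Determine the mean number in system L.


λ = 60/4.84 = 12.3967 /hr
μ = 60/1.4 = 42.8571 /hr
ρ = λ/μ = 12.3967/42.8571 = 0.2893
L = ρ/(1−ρ) = 0.2893/0.7107 = 0.4070

Final: 0.4070


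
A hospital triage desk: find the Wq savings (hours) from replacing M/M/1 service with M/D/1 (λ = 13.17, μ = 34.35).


ρ = 13.17/34.35 = 0.3834
Wq(M/M/1) = ρ/(μ−λ) = 0.3834/21.18 = 0.01810 hr
Wq(M/D/1) = ρ/(2(μ−λ)) = 0.009051 hr
Savings = 0.01810 − 0.009051 = 0.009051 hr

Final: 0.009051 hr


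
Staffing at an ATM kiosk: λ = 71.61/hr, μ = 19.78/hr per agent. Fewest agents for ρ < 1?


Stability requires cμ > λ ⇔ c > λ/μ.
λ/μ = 71.61/19.78 = 3.6203
Minimum integer c = ⌊3.6203⌋ + 1 = 4
Check: 4·19.78 = 79.12 > 71.61, while 3·19.78 = 59.34 ≤ 71.61

Final: 4 servers


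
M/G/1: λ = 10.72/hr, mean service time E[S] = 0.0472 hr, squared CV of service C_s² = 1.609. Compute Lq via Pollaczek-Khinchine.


ρ = λ·E[S] = 10.72·0.0472 = 0.5060
Lq = ρ²(1+C_s²)/(2(1−ρ)) = 0.2560·(1+1.609)/(2·0.4940)
= 0.2560·2.6090/0.9880 = 0.67605

Final: 0.67605


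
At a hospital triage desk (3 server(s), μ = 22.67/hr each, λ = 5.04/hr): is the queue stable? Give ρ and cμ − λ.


Total capacity cμ = 3·22.67 = 68.01/hr
ρ = λ/(cμ) = 5.04/68.01 = 0.07411
Stable ⇔ ρ < 1: YES
Spare capacity = cμ − λ = 68.01 − 5.04 = 62.97/hr

Final: ρ = 0.07411; stable; margin = 62.97/hr


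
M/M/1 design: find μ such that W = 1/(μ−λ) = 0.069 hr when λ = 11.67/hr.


W = 1/(μ−λ) ⇒ μ − λ = 1/W = 1/0.069 = 14.4928
μ = λ + 1/W = 11.67 + 14.4928 = 26.1628 per hr

Final: 26.1628 /hr


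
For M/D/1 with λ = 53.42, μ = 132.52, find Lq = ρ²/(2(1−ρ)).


ρ = 53.42/132.52 = 0.4031
M/D/1: Lq = ρ²/(2(1−ρ)) = 0.1625/(2·0.5969) = 0.13612

Final: 0.13612


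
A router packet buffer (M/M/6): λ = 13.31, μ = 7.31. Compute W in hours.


a = 1.8208; ρ = 0.3035; P₀ = 0.161762
Lq = P₀·a^c·ρ/(c!(1−ρ)²) = 0.005121
Wq = Lq/λ = 0.005121/13.31 = 0.0003847 hr
W = Wq + 1/μ = 0.0003847 + 0.13680 = 0.13718 hr

Final: 0.13718 hr


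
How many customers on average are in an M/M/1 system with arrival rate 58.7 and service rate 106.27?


ρ = λ/μ = 58.7/106.27 = 0.5524
L = ρ/(1−ρ) = 0.5524/(1 − 0.5524) = 0.5524/0.4476 = 1.2340

Final: 1.2340


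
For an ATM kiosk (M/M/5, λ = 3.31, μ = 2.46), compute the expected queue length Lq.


a = λ/μ = 1.3455; ρ = a/5 = 0.2691
P₀ = 0.260172
Lq = P₀·a^c·ρ / (c!·(1−ρ)²) = 0.260172·4.41026·0.2691/(120·0.53421)
= 0.004817

Final: 0.004817


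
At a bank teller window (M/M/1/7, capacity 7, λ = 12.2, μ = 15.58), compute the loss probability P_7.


ρ = λ/μ = 12.2/15.58 = 0.7831
P_K = (1−ρ)ρ^K/(1−ρ^(K+1)) = (0.2169·0.180529)/(1 − 0.141364)
= 0.039165/0.858636 = 0.045613

Final: 0.045613


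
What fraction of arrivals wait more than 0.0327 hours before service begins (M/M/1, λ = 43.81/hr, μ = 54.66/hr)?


ρ = 43.81/54.66 = 0.8015
P(Wq > t) = ρ·e^{−(μ−λ)t} = 0.8015·e^{−0.3548}
= 0.8015·0.701317 = 0.562106

Final: 0.562106


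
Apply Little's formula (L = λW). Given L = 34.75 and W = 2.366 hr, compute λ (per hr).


λ = L/W = 34.75/2.366 = 14.6872 /hr

Final: 14.6872 /hr


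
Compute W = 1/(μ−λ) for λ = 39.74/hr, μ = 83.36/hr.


W = 1/(μ−λ) = 1/(83.36 − 39.74) = 1/43.62 = 0.02293 hr

Final: 0.02293 hr


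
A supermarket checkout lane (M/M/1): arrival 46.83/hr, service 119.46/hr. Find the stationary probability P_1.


ρ = 46.83/119.46 = 0.3920
P_n = (1−ρ)·ρ^n = (1 − 0.3920)·0.3920^1 = 0.6080·0.392014 = 0.238339

Final: 0.238339


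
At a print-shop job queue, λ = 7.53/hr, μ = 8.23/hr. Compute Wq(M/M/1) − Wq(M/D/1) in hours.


ρ = 7.53/8.23 = 0.9149
Wq(M/M/1) = ρ/(μ−λ) = 0.9149/0.7000 = 1.30706 hr
Wq(M/D/1) = ρ/(2(μ−λ)) = 0.65353 hr
Savings = 1.30706 − 0.65353 = 0.65353 hr

Final: 0.65353 hr


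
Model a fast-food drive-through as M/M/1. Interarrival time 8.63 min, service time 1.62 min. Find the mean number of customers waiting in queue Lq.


λ = 60/8.63 = 6.9525 /hr
μ = 60/1.62 = 37.0370 /hr
ρ = λ/μ = 6.9525/37.0370 = 0.1877
Lq = ρ²/(1−ρ) = 0.03524/0.8123 = 0.04338

Final: 0.04338


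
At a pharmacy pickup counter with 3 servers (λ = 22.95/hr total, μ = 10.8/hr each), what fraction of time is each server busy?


ρ = λ/(cμ) = 22.95/(3·10.8) = 22.95/32.40 = 0.7083

Final: 0.7083


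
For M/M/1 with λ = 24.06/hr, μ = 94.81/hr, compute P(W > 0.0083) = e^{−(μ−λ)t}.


W ~ Exponential(μ−λ) for M/M/1.
μ − λ = 94.81 − 24.06 = 70.7500
P(W > t) = e^{−(μ−λ)t} = e^{−0.5872} = 0.555868

Final: 0.555868


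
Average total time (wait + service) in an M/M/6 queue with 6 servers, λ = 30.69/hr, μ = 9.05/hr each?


a = 3.3912; ρ = 0.5652; P₀ = 0.032524
Lq = P₀·a^c·ρ/(c!(1−ρ)²) = 0.20538
Wq = Lq/λ = 0.20538/30.69 = 0.006692 hr
W = Wq + 1/μ = 0.006692 + 0.11050 = 0.11719 hr

Final: 0.11719 hr


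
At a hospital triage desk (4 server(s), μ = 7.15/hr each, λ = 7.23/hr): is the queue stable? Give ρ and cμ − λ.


Total capacity cμ = 4·7.15 = 28.60/hr
ρ = λ/(cμ) = 7.23/28.60 = 0.2528
Stable ⇔ ρ < 1: YES
Spare capacity = cμ − λ = 28.60 − 7.23 = 21.37/hr

Final: ρ = 0.2528; stable; margin = 21.37/hr


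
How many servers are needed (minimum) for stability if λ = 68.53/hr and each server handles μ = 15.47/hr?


Stability requires cμ > λ ⇔ c > λ/μ.
λ/μ = 68.53/15.47 = 4.4299
Minimum integer c = ⌊4.4299⌋ + 1 = 5
Check: 5·15.47 = 77.35 > 68.53, while 4·15.47 = 61.88 ≤ 68.53

Final: 5 servers


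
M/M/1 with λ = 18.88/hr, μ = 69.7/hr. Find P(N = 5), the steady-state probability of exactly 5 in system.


ρ = 18.88/69.7 = 0.2709
P_n = (1−ρ)·ρ^n = (1 − 0.2709)·0.2709^5 = 0.7291·0.001458 = 0.001063

Final: 0.001063


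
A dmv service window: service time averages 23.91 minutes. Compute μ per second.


μ = 1/(service time) in consistent units.
1 second = 0.0166667 min, so μ = 0.0166667/23.91 = 0.0006971 per second

Final: 0.0006971 /sec


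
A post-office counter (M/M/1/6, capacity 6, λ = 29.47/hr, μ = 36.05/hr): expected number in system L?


ρ = 29.47/36.05 = 0.8175
L = ρ[1 − (K+1)ρ^K + Kρ^(K+1)] / [(1−ρ)(1−ρ^(K+1))]
Numerator: 0.8175·(1 − 7·0.298435 + 6·0.243963) = 0.306338
Denominator: (0.1825)·(0.756037) = 0.137995
L = 0.306338/0.137995 = 2.2199

Final: 2.2199


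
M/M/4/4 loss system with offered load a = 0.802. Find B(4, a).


B(c,a) = (a^c/c!) / Σ_{k=0}^{c} a^k/k!
a^4/4! = 0.017238
Σ terms (k=0..4): 1.00000 + 0.80200 + 0.32160 + 0.08597 + 0.01724 = 2.226815
B = 0.017238/2.226815 = 0.007741

Final: 0.007741


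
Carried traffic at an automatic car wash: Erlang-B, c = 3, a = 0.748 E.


B(3,0.748) = 0.033255 (Erlang-B)
Carried load = a(1 − B) = 0.748·(1 − 0.033255) = 0.748·0.966745 = 0.7231 E

Final: 0.7231 Erlangs


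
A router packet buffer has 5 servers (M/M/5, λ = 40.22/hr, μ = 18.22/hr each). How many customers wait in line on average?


a = λ/μ = 2.2075; ρ = a/5 = 0.4415
P₀ = 0.108599
Lq = P₀·a^c·ρ / (c!·(1−ρ)²) = 0.108599·52.41655·0.4415/(120·0.31193)
= 0.06714

Final: 0.06714


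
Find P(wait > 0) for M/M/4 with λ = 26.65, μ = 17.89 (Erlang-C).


a = λ/μ = 1.4897; ρ = a/4 = 0.3724
P₀ = 0.223360 (from M/M/c formula)
C(c,a) = [a^c/(c!(1−ρ))]·P₀ = [4.92433/(24·0.6276)]·0.223360
= 0.32694·0.223360 = 0.073024

Final: 0.073024


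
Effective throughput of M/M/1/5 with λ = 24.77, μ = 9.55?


ρ = 2.5937; P_K = (1−ρ)ρ^5/(1−ρ^6) = 0.616478
λ_eff = λ(1 − P_K) = 24.77·(1 − 0.616478) = 24.77·0.383522 = 9.4998 /hr

Final: 9.4998 /hr


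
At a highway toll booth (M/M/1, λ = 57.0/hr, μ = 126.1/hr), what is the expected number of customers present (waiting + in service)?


ρ = λ/μ = 57.0/126.1 = 0.4520
L = ρ/(1−ρ) = 0.4520/(1 − 0.4520) = 0.4520/0.5480 = 0.8249

Final: 0.8249


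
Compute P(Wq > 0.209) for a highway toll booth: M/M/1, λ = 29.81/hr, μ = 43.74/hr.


ρ = 29.81/43.74 = 0.6815
P(Wq > t) = ρ·e^{−(μ−λ)t} = 0.6815·e^{−2.9114}
= 0.6815·0.054401 = 0.037076

Final: 0.037076


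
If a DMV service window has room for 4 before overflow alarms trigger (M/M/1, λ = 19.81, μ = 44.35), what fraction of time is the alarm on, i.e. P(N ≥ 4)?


ρ = 19.81/44.35 = 0.4467
P(N ≥ n) = ρ^n = 0.4467^4 = 0.039807

Final: 0.039807


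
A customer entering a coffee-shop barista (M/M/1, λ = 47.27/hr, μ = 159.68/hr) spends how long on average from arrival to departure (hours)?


W = 1/(μ−λ) = 1/(159.68 − 47.27) = 1/112.41 = 0.008896 hr

Final: 0.008896 hr


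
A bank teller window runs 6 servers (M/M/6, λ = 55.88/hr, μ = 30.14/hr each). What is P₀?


a = λ/μ = 55.88/30.14 = 1.8540; ρ = a/c = 0.3090
Σ_{k=0}^{5} a^k/k! (terms k=0..5) = 1.00000 + 1.85401 + 1.71869 + 1.06216 + 0.49231 + 0.18255 = 6.30972
Tail: a^6/(6!(1−ρ)) = 40.61429/(720·0.6910) = 0.08163
P₀ = 1/(6.30972 + 0.08163) = 1/6.39135 = 0.156461

Final: 0.156461


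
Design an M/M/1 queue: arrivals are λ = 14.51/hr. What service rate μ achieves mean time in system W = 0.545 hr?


W = 1/(μ−λ) ⇒ μ − λ = 1/W = 1/0.545 = 1.8349
μ = λ + 1/W = 14.51 + 1.8349 = 16.3449 per hr

Final: 16.3449 /hr


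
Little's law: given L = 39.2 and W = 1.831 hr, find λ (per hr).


λ = L/W = 39.2/1.831 = 21.4091 /hr

Final: 21.4091 /hr


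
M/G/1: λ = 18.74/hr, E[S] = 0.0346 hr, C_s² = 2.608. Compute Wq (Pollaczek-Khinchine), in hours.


ρ = λ·E[S] = 18.74·0.0346 = 0.6484
E[S²] = E[S]²(1+C_s²) = 0.0346²·(1+2.608) = 0.004319
Wq = λ·E[S²]/(2(1−ρ)) = 18.74·0.004319/(2·0.3516) = 0.11511 hr

Final: 0.11511 hr


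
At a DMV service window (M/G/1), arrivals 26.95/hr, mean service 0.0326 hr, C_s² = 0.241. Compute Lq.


ρ = λ·E[S] = 26.95·0.0326 = 0.8786
Lq = ρ²(1+C_s²)/(2(1−ρ)) = 0.7719·(1+0.241)/(2·0.1214)
= 0.7719·1.2410/0.2429 = 3.94429

Final: 3.94429


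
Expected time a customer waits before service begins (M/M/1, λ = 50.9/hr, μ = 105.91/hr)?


ρ = 50.9/105.91 = 0.4806
Wq = ρ/(μ−λ) = 0.4806/(105.91 − 50.9) = 0.4806/55.01 = 0.008737 hr

Final: 0.008737 hr


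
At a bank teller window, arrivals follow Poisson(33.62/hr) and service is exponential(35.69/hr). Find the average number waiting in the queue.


ρ = 33.62/35.69 = 0.9420
Lq = ρ²/(1−ρ) = 0.8874/0.05800 = 15.2995

Final: 15.2995


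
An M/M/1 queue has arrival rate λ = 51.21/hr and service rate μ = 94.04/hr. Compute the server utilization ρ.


ρ = λ/μ = 51.21/94.04 = 0.5446

Final: 0.5446


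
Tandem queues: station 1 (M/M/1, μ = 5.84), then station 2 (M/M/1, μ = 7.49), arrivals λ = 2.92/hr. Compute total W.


Each node sees arrival rate λ = 2.92/hr (tandem ⇒ throughput preserved).
W₁ = 1/(μ₁−λ) = 1/(5.84−2.92) = 0.34247 hr
W₂ = 1/(μ₂−λ) = 1/(7.49−2.92) = 0.21882 hr
W_total = W₁ + W₂ = 0.34247 + 0.21882 = 0.56128 hr

Final: 0.56128 hr


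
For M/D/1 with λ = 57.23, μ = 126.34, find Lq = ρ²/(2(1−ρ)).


ρ = 57.23/126.34 = 0.4530
M/D/1: Lq = ρ²/(2(1−ρ)) = 0.2052/(2·0.5470) = 0.18756

Final: 0.18756


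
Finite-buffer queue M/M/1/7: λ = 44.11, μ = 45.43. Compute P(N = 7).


ρ = λ/μ = 44.11/45.43 = 0.9709
P_K = (1−ρ)ρ^K/(1−ρ^(K+1)) = (0.02906·0.813505)/(1 − 0.789868)
= 0.023637/0.210132 = 0.112486

Final: 0.112486


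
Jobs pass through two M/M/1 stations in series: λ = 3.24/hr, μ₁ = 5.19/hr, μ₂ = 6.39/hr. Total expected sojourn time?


Each node sees arrival rate λ = 3.24/hr (tandem ⇒ throughput preserved).
W₁ = 1/(μ₁−λ) = 1/(5.19−3.24) = 0.51282 hr
W₂ = 1/(μ₂−λ) = 1/(6.39−3.24) = 0.31746 hr
W_total = W₁ + W₂ = 0.51282 + 0.31746 = 0.83028 hr

Final: 0.83028 hr


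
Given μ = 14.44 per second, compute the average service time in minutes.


Mean service time = 1/μ = 1/14.44 second = 0.06925 second
In minutes: 0.06925 × 0.0166667 = 0.001154 min

Final: 0.001154 min


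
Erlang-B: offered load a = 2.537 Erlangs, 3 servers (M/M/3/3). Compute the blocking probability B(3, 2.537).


B(c,a) = (a^c/c!) / Σ_{k=0}^{c} a^k/k!
a^3/3! = 2.721511
Σ terms (k=0..3): 1.00000 + 2.53700 + 3.21818 + 2.72151 = 9.476696
B = 2.721511/9.476696 = 0.287179

Final: 0.287179


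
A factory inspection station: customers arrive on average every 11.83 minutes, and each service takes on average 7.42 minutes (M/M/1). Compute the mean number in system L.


λ = 60/11.83 = 5.0719 /hr
μ = 60/7.42 = 8.0863 /hr
ρ = λ/μ = 5.0719/8.0863 = 0.6272
L = ρ/(1−ρ) = 0.6272/0.3728 = 1.6825

Final: 1.6825


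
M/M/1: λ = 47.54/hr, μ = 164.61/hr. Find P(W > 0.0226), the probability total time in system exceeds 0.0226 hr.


W ~ Exponential(μ−λ) for M/M/1.
μ − λ = 164.61 − 47.54 = 117.0700
P(W > t) = e^{−(μ−λ)t} = e^{−2.6458} = 0.070950

Final: 0.070950


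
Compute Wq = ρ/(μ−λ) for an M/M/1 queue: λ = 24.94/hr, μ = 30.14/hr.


ρ = 24.94/30.14 = 0.8275
Wq = ρ/(μ−λ) = 0.8275/(30.14 − 24.94) = 0.8275/5.20 = 0.1591 hr

Final: 0.1591 hr


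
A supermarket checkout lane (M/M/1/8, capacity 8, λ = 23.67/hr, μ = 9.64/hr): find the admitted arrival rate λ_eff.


ρ = 2.4554; P_K = (1−ρ)ρ^8/(1−ρ^9) = 0.592916
λ_eff = λ(1 − P_K) = 23.67·(1 − 0.592916) = 23.67·0.407084 = 9.6357 /hr

Final: 9.6357 /hr


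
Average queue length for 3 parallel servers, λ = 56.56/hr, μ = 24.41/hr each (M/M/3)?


a = λ/μ = 2.3171; ρ = a/3 = 0.7724
P₀ = 0.066183
Lq = P₀·a^c·ρ / (c!·(1−ρ)²) = 0.066183·12.44013·0.7724/(6·0.05182)
= 2.04526

Final: 2.04526


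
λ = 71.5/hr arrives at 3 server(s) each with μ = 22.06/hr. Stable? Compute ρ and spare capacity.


Total capacity cμ = 3·22.06 = 66.18/hr
ρ = λ/(cμ) = 71.5/66.18 = 1.0804
Stable ⇔ ρ < 1: NO
Spare capacity = cμ − λ = 66.18 − 71.5 = -5.32/hr

Final: ρ = 1.0804; unstable; margin = -5.32/hr


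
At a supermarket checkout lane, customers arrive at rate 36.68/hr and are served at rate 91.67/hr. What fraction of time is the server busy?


ρ = λ/μ = 36.68/91.67 = 0.4001

Final: 0.4001


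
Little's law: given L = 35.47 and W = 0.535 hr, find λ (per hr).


λ = L/W = 35.47/0.535 = 66.2991 /hr

Final: 66.2991 /hr


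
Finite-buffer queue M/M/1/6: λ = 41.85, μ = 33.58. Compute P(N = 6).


ρ = λ/μ = 41.85/33.58 = 1.2463
P_K = (1−ρ)ρ^K/(1−ρ^(K+1)) = (-0.2463·3.747043)/(1 − 4.669855)
= -0.922812/-3.669855 = 0.251457

Final: 0.251457


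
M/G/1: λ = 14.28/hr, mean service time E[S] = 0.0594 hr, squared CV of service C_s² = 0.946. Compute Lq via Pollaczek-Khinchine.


ρ = λ·E[S] = 14.28·0.0594 = 0.8482
Lq = ρ²(1+C_s²)/(2(1−ρ)) = 0.7195·(1+0.946)/(2·0.1518)
= 0.7195·1.9460/0.3035 = 4.61277

Final: 4.61277


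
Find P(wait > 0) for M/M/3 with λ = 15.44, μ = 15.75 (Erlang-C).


a = λ/μ = 0.9803; ρ = a/3 = 0.3268
P₀ = 0.371187 (from M/M/c formula)
C(c,a) = [a^c/(c!(1−ρ))]·P₀ = [0.94211/(6·0.6732)]·0.371187
= 0.23323·0.371187 = 0.086572

Final: 0.086572


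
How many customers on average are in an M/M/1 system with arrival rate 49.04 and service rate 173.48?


ρ = λ/μ = 49.04/173.48 = 0.2827
L = ρ/(1−ρ) = 0.2827/(1 − 0.2827) = 0.2827/0.7173 = 0.3941

Final: 0.3941


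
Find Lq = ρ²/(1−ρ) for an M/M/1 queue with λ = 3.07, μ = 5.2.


ρ = 3.07/5.2 = 0.5904
Lq = ρ²/(1−ρ) = 0.3486/0.4096 = 0.8509

Final: 0.8509


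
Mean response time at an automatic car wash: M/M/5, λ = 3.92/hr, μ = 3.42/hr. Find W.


a = 1.1462; ρ = 0.2292; P₀ = 0.317726
Lq = P₀·a^c·ρ/(c!(1−ρ)²) = 0.002021
Wq = Lq/λ = 0.002021/3.92 = 0.0005156 hr
W = Wq + 1/μ = 0.0005156 + 0.29240 = 0.29291 hr

Final: 0.29291 hr


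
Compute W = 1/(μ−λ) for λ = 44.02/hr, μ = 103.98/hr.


W = 1/(μ−λ) = 1/(103.98 − 44.02) = 1/59.96 = 0.01668 hr

Final: 0.01668 hr


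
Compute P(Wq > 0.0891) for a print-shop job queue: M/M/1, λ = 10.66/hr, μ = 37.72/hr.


ρ = 10.66/37.72 = 0.2826
P(Wq > t) = ρ·e^{−(μ−λ)t} = 0.2826·e^{−2.4110}
= 0.2826·0.089721 = 0.025356

Final: 0.025356


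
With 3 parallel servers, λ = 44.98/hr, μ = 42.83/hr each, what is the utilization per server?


ρ = λ/(cμ) = 44.98/(3·42.83) = 44.98/128.49 = 0.3501

Final: 0.3501


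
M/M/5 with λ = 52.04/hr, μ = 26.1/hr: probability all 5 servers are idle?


a = λ/μ = 52.04/26.1 = 1.9939; ρ = a/c = 0.3988
Σ_{k=0}^{4} a^k/k! (terms k=0..4) = 1.00000 + 1.99387 + 1.98776 + 1.32111 + 0.65853 = 6.96127
Tail: a^5/(5!(1−ρ)) = 31.51258/(120·0.6012) = 0.43678
P₀ = 1/(6.96127 + 0.43678) = 1/7.39805 = 0.135171

Final: 0.135171


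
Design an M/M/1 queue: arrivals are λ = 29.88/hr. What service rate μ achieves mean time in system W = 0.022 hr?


W = 1/(μ−λ) ⇒ μ − λ = 1/W = 1/0.022 = 45.4545
μ = λ + 1/W = 29.88 + 45.4545 = 75.3345 per hr

Final: 75.3345 /hr


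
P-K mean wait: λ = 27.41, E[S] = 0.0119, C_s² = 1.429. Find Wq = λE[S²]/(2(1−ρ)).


ρ = λ·E[S] = 27.41·0.0119 = 0.3262
E[S²] = E[S]²(1+C_s²) = 0.0119²·(1+1.429) = 0.0003440
Wq = λ·E[S²]/(2(1−ρ)) = 27.41·0.0003440/(2·0.6738) = 0.006996 hr

Final: 0.006996 hr


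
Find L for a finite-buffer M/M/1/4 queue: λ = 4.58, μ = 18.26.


ρ = 4.58/18.26 = 0.2508
L = ρ[1 − (K+1)ρ^K + Kρ^(K+1)] / [(1−ρ)(1−ρ^(K+1))]
Numerator: 0.2508·(1 − 5·0.003958 + 4·0.0009927) = 0.246854
Denominator: (0.7492)·(0.999007) = 0.748435
L = 0.246854/0.748435 = 0.3298

Final: 0.3298


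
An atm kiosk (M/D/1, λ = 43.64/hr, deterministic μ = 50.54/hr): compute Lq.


ρ = 43.64/50.54 = 0.8635
M/D/1: Lq = ρ²/(2(1−ρ)) = 0.7456/(2·0.1365) = 2.73058

Final: 2.73058


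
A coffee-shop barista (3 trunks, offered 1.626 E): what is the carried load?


B(3,1.626) = 0.153607 (Erlang-B)
Carried load = a(1 − B) = 1.626·(1 − 0.153607) = 1.626·0.846393 = 1.3762 E

Final: 1.3762 Erlangs


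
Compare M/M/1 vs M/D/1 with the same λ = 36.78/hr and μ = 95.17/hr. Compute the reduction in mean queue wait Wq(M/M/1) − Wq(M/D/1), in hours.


ρ = 36.78/95.17 = 0.3865
Wq(M/M/1) = ρ/(μ−λ) = 0.3865/58.39 = 0.006619 hr
Wq(M/D/1) = ρ/(2(μ−λ)) = 0.003309 hr
Savings = 0.006619 − 0.003309 = 0.003309 hr

Final: 0.003309 hr


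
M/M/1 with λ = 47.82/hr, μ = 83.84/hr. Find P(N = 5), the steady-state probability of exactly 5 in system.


ρ = 47.82/83.84 = 0.5704
P_n = (1−ρ)·ρ^n = (1 − 0.5704)·0.5704^5 = 0.4296·0.060366 = 0.025935

Final: 0.025935


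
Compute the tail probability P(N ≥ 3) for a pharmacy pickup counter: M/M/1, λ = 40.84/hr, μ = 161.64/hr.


ρ = 40.84/161.64 = 0.2527
P(N ≥ n) = ρ^n = 0.2527^3 = 0.016129

Final: 0.016129


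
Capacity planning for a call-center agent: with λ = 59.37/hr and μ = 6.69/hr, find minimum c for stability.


Stability requires cμ > λ ⇔ c > λ/μ.
λ/μ = 59.37/6.69 = 8.8744
Minimum integer c = ⌊8.8744⌋ + 1 = 9
Check: 9·6.69 = 60.21 > 59.37, while 8·6.69 = 53.52 ≤ 59.37

Final: 9 servers


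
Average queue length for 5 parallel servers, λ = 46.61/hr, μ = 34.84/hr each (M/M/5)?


a = λ/μ = 1.3378; ρ = a/5 = 0.2676
P₀ = 0.262190
Lq = P₀·a^c·ρ / (c!·(1−ρ)²) = 0.262190·4.28553·0.2676/(120·0.53646)
= 0.004670

Final: 0.004670


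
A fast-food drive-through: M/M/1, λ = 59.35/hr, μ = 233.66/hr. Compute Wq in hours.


ρ = 59.35/233.66 = 0.2540
Wq = ρ/(μ−λ) = 0.2540/(233.66 − 59.35) = 0.2540/174.31 = 0.001457 hr

Final: 0.001457 hr


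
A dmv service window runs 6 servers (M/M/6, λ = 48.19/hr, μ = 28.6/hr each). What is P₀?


a = λ/μ = 48.19/28.6 = 1.6850; ρ = a/c = 0.2808
Σ_{k=0}^{5} a^k/k! (terms k=0..5) = 1.00000 + 1.68497 + 1.41955 + 0.79730 + 0.33586 + 0.11318 = 5.35085
Tail: a^6/(6!(1−ρ)) = 22.88471/(720·0.7192) = 0.04420
P₀ = 1/(5.35085 + 0.04420) = 1/5.39505 = 0.185355

Final: 0.185355


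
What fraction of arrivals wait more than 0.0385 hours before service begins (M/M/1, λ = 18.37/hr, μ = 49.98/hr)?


ρ = 18.37/49.98 = 0.3675
P(Wq > t) = ρ·e^{−(μ−λ)t} = 0.3675·e^{−1.2170}
= 0.3675·0.296122 = 0.108839

Final: 0.108839


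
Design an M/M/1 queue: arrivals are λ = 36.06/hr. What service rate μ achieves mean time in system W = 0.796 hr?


W = 1/(μ−λ) ⇒ μ − λ = 1/W = 1/0.796 = 1.2563
μ = λ + 1/W = 36.06 + 1.2563 = 37.3163 per hr

Final: 37.3163 /hr


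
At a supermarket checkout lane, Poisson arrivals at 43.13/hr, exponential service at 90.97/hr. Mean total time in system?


W = 1/(μ−λ) = 1/(90.97 − 43.13) = 1/47.84 = 0.02090 hr

Final: 0.02090 hr


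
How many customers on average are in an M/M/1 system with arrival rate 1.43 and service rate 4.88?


ρ = λ/μ = 1.43/4.88 = 0.2930
L = ρ/(1−ρ) = 0.2930/(1 − 0.2930) = 0.2930/0.7070 = 0.4145

Final: 0.4145


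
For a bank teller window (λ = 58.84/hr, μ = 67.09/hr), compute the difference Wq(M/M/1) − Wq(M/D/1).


ρ = 58.84/67.09 = 0.8770
Wq(M/M/1) = ρ/(μ−λ) = 0.8770/8.25 = 0.10631 hr
Wq(M/D/1) = ρ/(2(μ−λ)) = 0.05315 hr
Savings = 0.10631 − 0.05315 = 0.05315 hr

Final: 0.05315 hr


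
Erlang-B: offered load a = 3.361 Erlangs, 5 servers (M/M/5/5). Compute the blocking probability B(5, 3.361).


B(c,a) = (a^c/c!) / Σ_{k=0}^{c} a^k/k!
a^5/5! = 3.574056
Σ terms (k=0..5): 1.00000 + 3.36100 + 5.64816 + 6.32782 + 5.31695 + 3.57406 = 25.227992
B = 3.574056/25.227992 = 0.141670

Final: 0.141670


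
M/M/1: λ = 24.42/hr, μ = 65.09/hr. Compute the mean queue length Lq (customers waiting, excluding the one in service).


ρ = 24.42/65.09 = 0.3752
Lq = ρ²/(1−ρ) = 0.1408/0.6248 = 0.2253

Final: 0.2253


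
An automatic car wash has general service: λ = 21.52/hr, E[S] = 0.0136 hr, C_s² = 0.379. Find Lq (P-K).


ρ = λ·E[S] = 21.52·0.0136 = 0.2927
Lq = ρ²(1+C_s²)/(2(1−ρ)) = 0.08566·(1+0.379)/(2·0.7073)
= 0.08566·1.3790/1.4147 = 0.08350

Final: 0.08350


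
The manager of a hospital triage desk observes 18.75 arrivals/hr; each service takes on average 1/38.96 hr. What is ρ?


ρ = λ/μ = 18.75/38.96 = 0.4813

Final: 0.4813


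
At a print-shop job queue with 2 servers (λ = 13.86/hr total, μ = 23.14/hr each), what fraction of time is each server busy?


ρ = λ/(cμ) = 13.86/(2·23.14) = 13.86/46.28 = 0.2995

Final: 0.2995


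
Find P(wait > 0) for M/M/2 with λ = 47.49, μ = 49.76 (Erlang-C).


a = λ/μ = 0.9544; ρ = a/2 = 0.4772
P₀ = 0.353922 (from M/M/c formula)
C(c,a) = [a^c/(c!(1−ρ))]·P₀ = [0.91084/(2·0.5228)]·0.353922
= 0.87110·0.353922 = 0.308303

Final: 0.308303


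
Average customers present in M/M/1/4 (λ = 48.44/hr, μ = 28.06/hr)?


ρ = 48.44/28.06 = 1.7263
L = ρ[1 − (K+1)ρ^K + Kρ^(K+1)] / [(1−ρ)(1−ρ^(K+1))]
Numerator: 1.7263·(1 − 5·8.881082 + 4·15.331419) = 30.935767
Denominator: (-0.7263)·(-14.331419) = 10.408920
L = 30.935767/10.408920 = 2.9720

Final: 2.9720


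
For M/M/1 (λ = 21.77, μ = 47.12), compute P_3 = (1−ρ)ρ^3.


ρ = 21.77/47.12 = 0.4620
P_n = (1−ρ)·ρ^n = (1 − 0.4620)·0.4620^3 = 0.5380·0.098619 = 0.053056

Final: 0.053056


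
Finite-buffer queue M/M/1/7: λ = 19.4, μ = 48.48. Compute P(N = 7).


ρ = λ/μ = 19.4/48.48 = 0.4002
P_K = (1−ρ)ρ^K/(1−ρ^(K+1)) = (0.5998·0.001643)/(1 − 0.0006575)
= 0.0009856/0.999342 = 0.0009863

Final: 0.0009863


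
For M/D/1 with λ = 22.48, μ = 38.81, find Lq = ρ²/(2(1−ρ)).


ρ = 22.48/38.81 = 0.5792
M/D/1: Lq = ρ²/(2(1−ρ)) = 0.3355/(2·0.4208) = 0.39869

Final: 0.39869


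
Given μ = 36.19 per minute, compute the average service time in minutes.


Mean service time = 1/μ = 1/36.19 minute = 0.02763 minute
In minutes: 0.02763 × 1 = 0.02763 min

Final: 0.02763 min


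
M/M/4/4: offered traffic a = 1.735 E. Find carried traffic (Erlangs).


B(4,1.735) = 0.068796 (Erlang-B)
Carried load = a(1 − B) = 1.735·(1 − 0.068796) = 1.735·0.931204 = 1.6156 E

Final: 1.6156 Erlangs


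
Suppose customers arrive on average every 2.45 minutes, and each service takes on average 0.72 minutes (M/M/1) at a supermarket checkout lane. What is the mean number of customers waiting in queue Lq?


λ = 60/2.45 = 24.4898 /hr
μ = 60/0.72 = 83.3333 /hr
ρ = λ/μ = 24.4898/83.3333 = 0.2939
Lq = ρ²/(1−ρ) = 0.08636/0.7061 = 0.1223

Final: 0.1223


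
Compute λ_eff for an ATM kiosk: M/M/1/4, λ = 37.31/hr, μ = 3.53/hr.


ρ = 10.5694; P_K = (1−ρ)ρ^4/(1−ρ^5) = 0.905394
λ_eff = λ(1 − P_K) = 37.31·(1 − 0.905394) = 37.31·0.094606 = 3.5297 /hr

Final: 3.5297 /hr


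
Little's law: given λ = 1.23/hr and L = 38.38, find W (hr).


W = L/λ = 38.38/1.23 = 31.2033 hr

Final: 31.2033 hr


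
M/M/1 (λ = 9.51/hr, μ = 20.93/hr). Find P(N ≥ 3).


ρ = 9.51/20.93 = 0.4544
P(N ≥ n) = ρ^n = 0.4544^3 = 0.093807

Final: 0.093807


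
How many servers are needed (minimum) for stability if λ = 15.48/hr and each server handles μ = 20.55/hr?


Stability requires cμ > λ ⇔ c > λ/μ.
λ/μ = 15.48/20.55 = 0.7533
Minimum integer c = ⌊0.7533⌋ + 1 = 1
Check: 1·20.55 = 20.55 > 15.48, while 0·20.55 = 0.00 ≤ 15.48

Final: 1 servers


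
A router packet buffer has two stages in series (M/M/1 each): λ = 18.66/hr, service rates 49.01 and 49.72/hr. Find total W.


Each node sees arrival rate λ = 18.66/hr (tandem ⇒ throughput preserved).
W₁ = 1/(μ₁−λ) = 1/(49.01−18.66) = 0.03295 hr
W₂ = 1/(μ₂−λ) = 1/(49.72−18.66) = 0.03220 hr
W_total = W₁ + W₂ = 0.03295 + 0.03220 = 0.06514 hr

Final: 0.06514 hr


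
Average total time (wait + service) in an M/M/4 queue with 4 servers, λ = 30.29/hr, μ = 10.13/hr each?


a = 2.9901; ρ = 0.7475; P₀ = 0.038301
Lq = P₀·a^c·ρ/(c!(1−ρ)²) = 1.49614
Wq = Lq/λ = 1.49614/30.29 = 0.04939 hr
W = Wq + 1/μ = 0.04939 + 0.09872 = 0.14811 hr

Final: 0.14811 hr


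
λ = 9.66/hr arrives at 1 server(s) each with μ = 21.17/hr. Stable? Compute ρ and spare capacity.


Total capacity cμ = 1·21.17 = 21.17/hr
ρ = λ/(cμ) = 9.66/21.17 = 0.4563
Stable ⇔ ρ < 1: YES
Spare capacity = cμ − λ = 21.17 − 9.66 = 11.51/hr

Final: ρ = 0.4563; stable; margin = 11.51/hr


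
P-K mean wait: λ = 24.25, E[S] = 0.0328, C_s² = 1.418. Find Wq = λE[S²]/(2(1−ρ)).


ρ = λ·E[S] = 24.25·0.0328 = 0.7954
E[S²] = E[S]²(1+C_s²) = 0.0328²·(1+1.418) = 0.002601
Wq = λ·E[S²]/(2(1−ρ)) = 24.25·0.002601/(2·0.2046) = 0.15416 hr

Final: 0.15416 hr


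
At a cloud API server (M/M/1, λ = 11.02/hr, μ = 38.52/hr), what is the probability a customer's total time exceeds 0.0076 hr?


W ~ Exponential(μ−λ) for M/M/1.
μ − λ = 38.52 − 11.02 = 27.5000
P(W > t) = e^{−(μ−λ)t} = e^{−0.2090} = 0.811395

Final: 0.811395


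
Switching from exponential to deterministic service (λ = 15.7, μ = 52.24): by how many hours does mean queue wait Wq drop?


ρ = 15.7/52.24 = 0.3005
Wq(M/M/1) = ρ/(μ−λ) = 0.3005/36.54 = 0.008225 hr
Wq(M/D/1) = ρ/(2(μ−λ)) = 0.004112 hr
Savings = 0.008225 − 0.004112 = 0.004112 hr

Final: 0.004112 hr


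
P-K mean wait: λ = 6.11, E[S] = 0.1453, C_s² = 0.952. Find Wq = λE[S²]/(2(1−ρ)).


ρ = λ·E[S] = 6.11·0.1453 = 0.8878
E[S²] = E[S]²(1+C_s²) = 0.1453²·(1+0.952) = 0.041211
Wq = λ·E[S²]/(2(1−ρ)) = 6.11·0.041211/(2·0.1122) = 1.12192 hr

Final: 1.12192 hr


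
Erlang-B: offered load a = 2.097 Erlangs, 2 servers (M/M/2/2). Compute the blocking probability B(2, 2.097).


B(c,a) = (a^c/c!) / Σ_{k=0}^{c} a^k/k!
a^2/2! = 2.198704
Σ terms (k=0..2): 1.00000 + 2.09700 + 2.19870 = 5.295704
B = 2.198704/5.295704 = 0.415186

Final: 0.415186


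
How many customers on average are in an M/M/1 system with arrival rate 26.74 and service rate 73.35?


ρ = λ/μ = 26.74/73.35 = 0.3646
L = ρ/(1−ρ) = 0.3646/(1 − 0.3646) = 0.3646/0.6354 = 0.5737

Final: 0.5737


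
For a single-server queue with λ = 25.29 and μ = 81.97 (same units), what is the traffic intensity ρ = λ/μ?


ρ = λ/μ = 25.29/81.97 = 0.3085

Final: 0.3085


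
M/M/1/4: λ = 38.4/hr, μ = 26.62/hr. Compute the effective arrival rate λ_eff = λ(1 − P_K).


ρ = 1.4425; P_K = (1−ρ)ρ^4/(1−ρ^5) = 0.365246
λ_eff = λ(1 − P_K) = 38.4·(1 − 0.365246) = 38.4·0.634754 = 24.3746 /hr

Final: 24.3746 /hr


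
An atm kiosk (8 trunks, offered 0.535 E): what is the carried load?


B(8,0.535) = 0.00000009749 (Erlang-B)
Carried load = a(1 − B) = 0.535·(1 − 0.00000009749) = 0.535·1.000000 = 0.5350 E

Final: 0.5350 Erlangs


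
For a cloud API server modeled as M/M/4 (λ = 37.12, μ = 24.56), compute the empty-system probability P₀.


a = λ/μ = 37.12/24.56 = 1.5114; ρ = a/c = 0.3779
Σ_{k=0}^{3} a^k/k! (terms k=0..3) = 1.00000 + 1.51140 + 1.14217 + 0.57542 = 4.22899
Tail: a^4/(4!(1−ρ)) = 5.21817/(24·0.6221) = 0.34947
P₀ = 1/(4.22899 + 0.34947) = 1/4.57846 = 0.218414

Final: 0.218414


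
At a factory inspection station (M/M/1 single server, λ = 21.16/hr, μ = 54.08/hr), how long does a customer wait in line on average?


ρ = 21.16/54.08 = 0.3913
Wq = ρ/(μ−λ) = 0.3913/(54.08 − 21.16) = 0.3913/32.92 = 0.01189 hr

Final: 0.01189 hr


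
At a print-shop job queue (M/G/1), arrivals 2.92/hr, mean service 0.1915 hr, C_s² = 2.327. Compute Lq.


ρ = λ·E[S] = 2.92·0.1915 = 0.5592
Lq = ρ²(1+C_s²)/(2(1−ρ)) = 0.3127·(1+2.327)/(2·0.4408)
= 0.3127·3.3270/0.8816 = 1.17995

Final: 1.17995


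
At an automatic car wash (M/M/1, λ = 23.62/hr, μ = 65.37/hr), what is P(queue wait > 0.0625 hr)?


ρ = 23.62/65.37 = 0.3613
P(Wq > t) = ρ·e^{−(μ−λ)t} = 0.3613·e^{−2.6094}
= 0.3613·0.073581 = 0.026587

Final: 0.026587


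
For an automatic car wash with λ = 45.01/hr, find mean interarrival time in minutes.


Mean interarrival time = 1/λ = 1/45.01 hour = 0.02222 hour
In minutes: 0.02222 × 60 = 1.3330 min

Final: 1.3330 min


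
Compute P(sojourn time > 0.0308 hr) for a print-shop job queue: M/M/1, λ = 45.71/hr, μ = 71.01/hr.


W ~ Exponential(μ−λ) for M/M/1.
μ − λ = 71.01 − 45.71 = 25.3000
P(W > t) = e^{−(μ−λ)t} = e^{−0.7792} = 0.458755

Final: 0.458755


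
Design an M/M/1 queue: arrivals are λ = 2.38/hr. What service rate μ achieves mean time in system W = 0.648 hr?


W = 1/(μ−λ) ⇒ μ − λ = 1/W = 1/0.648 = 1.5432
μ = λ + 1/W = 2.38 + 1.5432 = 3.9232 per hr

Final: 3.9232 /hr


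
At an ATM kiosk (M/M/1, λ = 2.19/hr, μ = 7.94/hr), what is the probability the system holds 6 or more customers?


ρ = 2.19/7.94 = 0.2758
P(N ≥ n) = ρ^n = 0.2758^6 = 0.0004403

Final: 0.0004403


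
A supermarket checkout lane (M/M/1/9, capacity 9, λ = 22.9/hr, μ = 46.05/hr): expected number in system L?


ρ = 22.9/46.05 = 0.4973
L = ρ[1 − (K+1)ρ^K + Kρ^(K+1)] / [(1−ρ)(1−ρ^(K+1))]
Numerator: 0.4973·(1 − 10·0.001860 + 9·0.0009248) = 0.492176
Denominator: (0.5027)·(0.999075) = 0.502250
L = 0.492176/0.502250 = 0.9799

Final: 0.9799


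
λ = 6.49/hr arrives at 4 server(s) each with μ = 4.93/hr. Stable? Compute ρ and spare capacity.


Total capacity cμ = 4·4.93 = 19.72/hr
ρ = λ/(cμ) = 6.49/19.72 = 0.3291
Stable ⇔ ρ < 1: YES
Spare capacity = cμ − λ = 19.72 − 6.49 = 13.23/hr

Final: ρ = 0.3291; stable; margin = 13.23/hr


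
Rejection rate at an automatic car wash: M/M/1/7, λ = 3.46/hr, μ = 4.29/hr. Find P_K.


ρ = λ/μ = 3.46/4.29 = 0.8065
P_K = (1−ρ)ρ^K/(1−ρ^(K+1)) = (0.1935·0.221989)/(1 − 0.179040)
= 0.042949/0.820960 = 0.052316

Final: 0.052316


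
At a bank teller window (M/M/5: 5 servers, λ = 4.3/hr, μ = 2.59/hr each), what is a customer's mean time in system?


a = 1.6602; ρ = 0.3320; P₀ = 0.189572
Lq = P₀·a^c·ρ/(c!(1−ρ)²) = 0.01483
Wq = Lq/λ = 0.01483/4.3 = 0.003449 hr
W = Wq + 1/μ = 0.003449 + 0.38610 = 0.38955 hr

Final: 0.38955 hr


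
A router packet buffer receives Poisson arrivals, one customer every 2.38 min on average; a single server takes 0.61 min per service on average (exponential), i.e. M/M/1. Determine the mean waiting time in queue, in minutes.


λ = 60/2.38 = 25.2101 /hr
μ = 60/0.61 = 98.3607 /hr
ρ = λ/μ = 25.2101/98.3607 = 0.2563
Wq = ρ/(μ−λ) = 0.2563/(98.3607−25.2101) = 0.003504 hr
In minutes: 0.003504·60 = 0.2102 min

Final: 0.2102 min


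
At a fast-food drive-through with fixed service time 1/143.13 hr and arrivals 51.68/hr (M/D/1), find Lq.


ρ = 51.68/143.13 = 0.3611
M/D/1: Lq = ρ²/(2(1−ρ)) = 0.1304/(2·0.6389) = 0.10202

Final: 0.10202


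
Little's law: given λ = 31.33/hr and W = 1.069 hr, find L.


L = λW = 31.33·1.069 = 33.4918

Final: 33.4918


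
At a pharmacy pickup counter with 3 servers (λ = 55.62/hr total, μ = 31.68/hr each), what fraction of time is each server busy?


ρ = λ/(cμ) = 55.62/(3·31.68) = 55.62/95.04 = 0.5852

Final: 0.5852


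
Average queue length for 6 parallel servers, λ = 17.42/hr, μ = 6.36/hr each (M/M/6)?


a = λ/μ = 2.7390; ρ = a/6 = 0.4565
P₀ = 0.064007
Lq = P₀·a^c·ρ / (c!·(1−ρ)²) = 0.064007·422.22720·0.4565/(720·0.29539)
= 0.05801

Final: 0.05801


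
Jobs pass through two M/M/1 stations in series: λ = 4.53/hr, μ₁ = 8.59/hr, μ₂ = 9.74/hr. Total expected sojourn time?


Each node sees arrival rate λ = 4.53/hr (tandem ⇒ throughput preserved).
W₁ = 1/(μ₁−λ) = 1/(8.59−4.53) = 0.24631 hr
W₂ = 1/(μ₂−λ) = 1/(9.74−4.53) = 0.19194 hr
W_total = W₁ + W₂ = 0.24631 + 0.19194 = 0.43824 hr

Final: 0.43824 hr


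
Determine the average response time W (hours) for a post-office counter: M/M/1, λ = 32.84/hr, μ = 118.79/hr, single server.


W = 1/(μ−λ) = 1/(118.79 − 32.84) = 1/85.95 = 0.01163 hr

Final: 0.01163 hr


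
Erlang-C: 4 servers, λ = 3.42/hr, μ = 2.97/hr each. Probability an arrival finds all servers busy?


a = λ/μ = 1.1515; ρ = a/4 = 0.2879
P₀ = 0.315272 (from M/M/c formula)
C(c,a) = [a^c/(c!(1−ρ))]·P₀ = [1.75824/(24·0.7121)]·0.315272
= 0.10288·0.315272 = 0.032434

Final: 0.032434


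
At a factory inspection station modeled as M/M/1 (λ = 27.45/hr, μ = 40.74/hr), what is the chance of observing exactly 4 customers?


ρ = 27.45/40.74 = 0.6738
P_n = (1−ρ)·ρ^n = (1 − 0.6738)·0.6738^4 = 0.3262·0.206103 = 0.067234

Final: 0.067234


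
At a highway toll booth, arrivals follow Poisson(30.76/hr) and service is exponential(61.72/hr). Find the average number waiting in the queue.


ρ = 30.76/61.72 = 0.4984
Lq = ρ²/(1−ρ) = 0.2484/0.5016 = 0.4952

Final: 0.4952


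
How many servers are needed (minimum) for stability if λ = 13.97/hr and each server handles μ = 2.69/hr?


Stability requires cμ > λ ⇔ c > λ/μ.
λ/μ = 13.97/2.69 = 5.1933
Minimum integer c = ⌊5.1933⌋ + 1 = 6
Check: 6·2.69 = 16.14 > 13.97, while 5·2.69 = 13.45 ≤ 13.97

Final: 6 servers


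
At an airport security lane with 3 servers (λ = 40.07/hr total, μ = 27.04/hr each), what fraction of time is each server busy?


ρ = λ/(cμ) = 40.07/(3·27.04) = 40.07/81.12 = 0.4940

Final: 0.4940


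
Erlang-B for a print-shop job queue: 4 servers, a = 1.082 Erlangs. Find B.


B(c,a) = (a^c/c!) / Σ_{k=0}^{c} a^k/k!
a^4/4! = 0.057108
Σ terms (k=0..4): 1.00000 + 1.08200 + 0.58536 + 0.21112 + 0.05711 = 2.935591
B = 0.057108/2.935591 = 0.019454

Final: 0.019454


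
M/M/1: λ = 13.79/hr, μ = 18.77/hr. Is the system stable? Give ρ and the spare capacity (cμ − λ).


Total capacity cμ = 1·18.77 = 18.77/hr
ρ = λ/(cμ) = 13.79/18.77 = 0.7347
Stable ⇔ ρ < 1: YES
Spare capacity = cμ − λ = 18.77 − 13.79 = 4.98/hr

Final: ρ = 0.7347; stable; margin = 4.98/hr


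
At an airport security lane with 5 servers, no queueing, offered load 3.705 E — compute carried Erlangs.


B(5,3.705) = 0.172563 (Erlang-B)
Carried load = a(1 − B) = 3.705·(1 − 0.172563) = 3.705·0.827437 = 3.0657 E

Final: 3.0657 Erlangs


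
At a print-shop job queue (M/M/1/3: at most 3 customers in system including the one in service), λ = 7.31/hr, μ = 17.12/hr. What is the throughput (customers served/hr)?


ρ = 0.4270; P_K = (1−ρ)ρ^3/(1−ρ^4) = 0.046141
λ_eff = λ(1 − P_K) = 7.31·(1 − 0.046141) = 7.31·0.953859 = 6.9727 /hr

Final: 6.9727 /hr


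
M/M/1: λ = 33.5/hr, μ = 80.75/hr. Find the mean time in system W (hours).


W = 1/(μ−λ) = 1/(80.75 − 33.5) = 1/47.25 = 0.02116 hr

Final: 0.02116 hr
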